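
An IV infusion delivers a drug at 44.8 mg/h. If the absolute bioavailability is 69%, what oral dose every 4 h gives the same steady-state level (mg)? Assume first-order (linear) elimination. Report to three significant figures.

260 mg

To maintain the same Css, the systemic dosing rate must be unchanged: F·D/τ = infusion rate.
D = rate × τ / F = 44.8 × 4 / 0.69 = 259.7 mg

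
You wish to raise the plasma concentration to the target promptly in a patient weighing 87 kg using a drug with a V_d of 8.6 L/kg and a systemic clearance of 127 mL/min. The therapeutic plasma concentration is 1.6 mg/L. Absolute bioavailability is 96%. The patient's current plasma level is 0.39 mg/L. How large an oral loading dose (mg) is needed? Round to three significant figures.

943 mg

Total Vd = 8.6 × 87 = 748.2 L
The loading dose fills Vd to the target concentration.
Concentration deficit ΔC = 1.6 − 0.39 = 1.210 mg/L
LD = Vd × ΔC / F = 748.2 × 1.210 / 0.96 = 943.0 mg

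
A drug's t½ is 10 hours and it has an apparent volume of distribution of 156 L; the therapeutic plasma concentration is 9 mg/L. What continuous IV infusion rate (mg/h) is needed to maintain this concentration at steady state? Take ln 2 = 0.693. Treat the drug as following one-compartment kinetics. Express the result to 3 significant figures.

k = 0.693/10 = 0.06930 h⁻¹, so CL = k·Vd = 0.06930 × 156.0 = 10.81 L/h
Infusion rate = CL × Css = 10.81 × 9 = 97.29 mg/h

97.3 mg/h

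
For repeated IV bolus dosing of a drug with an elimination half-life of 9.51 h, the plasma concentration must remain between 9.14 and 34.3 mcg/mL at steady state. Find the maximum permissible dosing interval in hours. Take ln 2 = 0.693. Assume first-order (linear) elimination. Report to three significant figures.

18.1 h

k = 0.693 / t½ = 0.693 / 9.51 = 0.07287 h⁻¹
Between IV bolus doses, concentration decays as C = C₀·e^(−kτ), so C_peak/C_trough = e^(kτ).
τ_max = ln(C_peak/C_trough) / k = ln(34.3/9.14) / 0.07287 = 1.322 / 0.07287 = 18.14 h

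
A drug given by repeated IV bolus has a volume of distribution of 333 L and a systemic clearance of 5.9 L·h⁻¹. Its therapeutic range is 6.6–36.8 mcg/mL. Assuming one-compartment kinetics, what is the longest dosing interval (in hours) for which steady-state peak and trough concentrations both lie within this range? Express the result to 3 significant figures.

97.0 h

k = CL / Vd = 5.900 / 333.0 = 0.01772 h⁻¹
Between IV bolus doses, concentration decays as C = C₀·e^(−kτ), so C_peak/C_trough = e^(kτ).
τ_max = ln(C_peak/C_trough) / k = ln(36.8/6.6) / 0.01772 = 1.718 / 0.01772 = 96.95 h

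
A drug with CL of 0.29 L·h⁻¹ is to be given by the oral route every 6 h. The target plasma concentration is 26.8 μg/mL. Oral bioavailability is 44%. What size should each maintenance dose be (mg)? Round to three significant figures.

D = CL × Css × τ / F = 0.2900 × 26.8 × 6 / 0.44 = 106.0 mg

106 mg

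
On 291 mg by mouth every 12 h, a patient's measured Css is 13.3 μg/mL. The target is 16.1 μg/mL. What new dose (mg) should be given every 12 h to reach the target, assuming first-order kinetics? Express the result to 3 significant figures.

352 mg

With linear kinetics, Css is proportional to dose rate (D/τ) at fixed clearance.
D₂ = D₁ × (Css,target / Css,current) = 291 × 16.1/13.3 = 352.3 mg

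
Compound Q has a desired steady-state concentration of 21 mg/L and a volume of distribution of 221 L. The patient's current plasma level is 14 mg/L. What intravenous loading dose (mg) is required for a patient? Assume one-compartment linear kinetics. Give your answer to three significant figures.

1550 mg

Concentration deficit ΔC = 21 − 14 = 7.000 mg/L
LD = Vd × ΔC = 221.0 × 7.000 = 1547 mg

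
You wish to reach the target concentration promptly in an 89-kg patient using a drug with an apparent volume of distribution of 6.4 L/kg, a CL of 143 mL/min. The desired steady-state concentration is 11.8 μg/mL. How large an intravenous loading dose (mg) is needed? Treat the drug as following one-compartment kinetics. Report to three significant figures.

6720 mg

Vd(total) = 89 kg × 6.4 L/kg = 569.6 L
LD = Vd × C = 569.6 × 11.80 = 6721 mg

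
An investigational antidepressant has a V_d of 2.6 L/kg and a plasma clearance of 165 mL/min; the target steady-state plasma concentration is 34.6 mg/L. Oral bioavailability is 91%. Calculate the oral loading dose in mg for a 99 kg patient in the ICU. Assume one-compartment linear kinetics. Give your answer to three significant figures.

9790 mg

Vd = 2.6 L/kg × 99 kg = 257.4 L
Loading dose depends on Vd (not clearance): it fills the distribution volume.
LD = Vd × C / F = 257.4 × 34.60 / 0.91 = 9787 mg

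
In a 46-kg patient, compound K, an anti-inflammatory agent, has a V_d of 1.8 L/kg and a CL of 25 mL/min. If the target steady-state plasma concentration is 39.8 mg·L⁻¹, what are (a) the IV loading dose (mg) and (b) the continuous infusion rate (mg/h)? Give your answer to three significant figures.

(a) 3300 mg; (b) 59.7 mg/h

Total Vd = 1.8 × 46 = 82.80 L
Loading dose = Vd × C = 82.80 × 39.8 = 3295 mg
CL = 25 mL/min × 60/1000 = 1.500 L/h
Maintenance: replace elimination → rate = CL × Css = 1.500 × 39.8 = 59.70 mg/h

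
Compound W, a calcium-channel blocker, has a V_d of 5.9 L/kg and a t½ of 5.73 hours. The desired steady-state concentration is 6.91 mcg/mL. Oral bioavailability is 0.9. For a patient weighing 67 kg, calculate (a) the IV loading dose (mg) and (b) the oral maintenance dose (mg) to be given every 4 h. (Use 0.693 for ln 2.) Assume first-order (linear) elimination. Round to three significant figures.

(a) 2730 mg; (b) 1470 mg

Total Vd = 5.9 × 67 = 395.3 L
LD = Vd × C = 395.3 × 6.91 = 2732 mg
CL = 0.693 × Vd / t½ = 0.693 × 395.3 / 5.73 = 47.81 L/h
D = CL × Css × τ / F = 47.81 × 6.91 × 4 / 0.9 = 1468 mg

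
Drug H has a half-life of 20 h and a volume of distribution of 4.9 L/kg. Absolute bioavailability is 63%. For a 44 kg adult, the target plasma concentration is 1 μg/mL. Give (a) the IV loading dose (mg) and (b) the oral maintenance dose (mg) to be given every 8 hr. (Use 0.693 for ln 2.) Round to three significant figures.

Vd(total) = 44 kg × 4.9 L/kg = 215.6 L
LD = Vd × C = 215.6 × 1 = 215.6 mg
CL = 0.693 × Vd / t½ = 0.693 × 215.6 / 20 = 7.471 L/h
D = CL × Css × τ / F = 7.471 × 1 × 8 / 0.63 = 94.87 mg

(a) 216 mg; (b) 94.9 mg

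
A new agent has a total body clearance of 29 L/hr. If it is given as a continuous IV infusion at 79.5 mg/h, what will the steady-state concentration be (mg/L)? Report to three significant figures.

2.74 mg/L

Css = rate / CL = 79.5 / 29.00 = 2.741 mg/L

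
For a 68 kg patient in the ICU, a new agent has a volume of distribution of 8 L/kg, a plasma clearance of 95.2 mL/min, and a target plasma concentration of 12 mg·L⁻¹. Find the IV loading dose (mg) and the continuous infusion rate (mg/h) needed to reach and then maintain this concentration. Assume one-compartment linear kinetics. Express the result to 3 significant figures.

(a) 6530 mg; (b) 68.5 mg/h

Vd(total) = 68 kg × 8 L/kg = 544.0 L
Loading dose = Vd × C = 544.0 × 12 = 6528 mg
CL = 95.2 mL/min = 95.2 × 0.06 = 5.712 L/h
Maintenance: replace elimination → rate = CL × Css = 5.712 × 12 = 68.54 mg/h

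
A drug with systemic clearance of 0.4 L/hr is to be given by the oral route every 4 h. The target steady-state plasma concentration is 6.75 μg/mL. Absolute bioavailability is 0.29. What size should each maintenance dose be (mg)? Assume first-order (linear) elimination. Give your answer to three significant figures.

37.2 mg

D = CL × Css × τ / F = 0.4000 × 6.75 × 4 / 0.29 = 37.24 mg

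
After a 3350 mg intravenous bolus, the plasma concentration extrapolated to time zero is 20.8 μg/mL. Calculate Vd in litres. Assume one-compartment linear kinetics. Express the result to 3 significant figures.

161 L

Immediately after an IV bolus, C₀ = Dose / Vd, so Vd = Dose / C₀.
Vd = 3350 / 20.8 = 161.1 L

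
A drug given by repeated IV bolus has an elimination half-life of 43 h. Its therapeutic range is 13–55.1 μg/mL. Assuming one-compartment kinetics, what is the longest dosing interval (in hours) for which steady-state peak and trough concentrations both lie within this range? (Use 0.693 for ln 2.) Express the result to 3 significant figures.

k = 0.693 / t½ = 0.693 / 43 = 0.01612 h⁻¹
Between IV bolus doses, concentration decays as C = C₀·e^(−kτ), so C_peak/C_trough = e^(kτ).
τ_max = ln(C_peak/C_trough) / k = ln(55.1/13) / 0.01612 = 1.444 / 0.01612 = 89.58 h

89.6 h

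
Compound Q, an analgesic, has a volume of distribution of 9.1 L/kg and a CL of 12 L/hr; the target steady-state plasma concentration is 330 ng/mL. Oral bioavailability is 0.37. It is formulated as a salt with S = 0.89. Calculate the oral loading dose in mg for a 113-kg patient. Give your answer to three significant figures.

Total Vd = 9.1 × 113 = 1028 L
C = 330 ng/mL = 0.3300 mg/L
The loading dose fills Vd to the target concentration.
LD = Vd × C / F / S = 1028 × 0.3300 / 0.37 / 0.89 = 1030 mg

1030 mg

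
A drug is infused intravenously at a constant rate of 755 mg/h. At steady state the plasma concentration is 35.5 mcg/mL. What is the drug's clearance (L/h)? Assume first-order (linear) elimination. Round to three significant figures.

21.3 L/h

At steady state, infusion rate = CL × Css, so CL = rate / Css.
CL = 755 / 35.5 = 21.27 L/h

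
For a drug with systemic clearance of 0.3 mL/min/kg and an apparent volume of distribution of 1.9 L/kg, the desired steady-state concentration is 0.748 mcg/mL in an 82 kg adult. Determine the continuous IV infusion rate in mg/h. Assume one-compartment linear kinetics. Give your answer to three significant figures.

1.10 mg/h

CL = 0.3 mL/min/kg × 82 kg = 24.60 mL/min = 24.60 × 60/1000 = 1.476 L/h
Rate = CL × Css = 1.476 × 0.748 = 1.104 mg/h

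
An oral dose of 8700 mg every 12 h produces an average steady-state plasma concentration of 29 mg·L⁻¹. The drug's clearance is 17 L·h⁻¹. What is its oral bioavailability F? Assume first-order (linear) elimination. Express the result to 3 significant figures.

0.680

F·D/τ = CL·Css at steady state → F = CL·Css·τ / D.
F = 17 × 29 × 12 / 8700 = 0.680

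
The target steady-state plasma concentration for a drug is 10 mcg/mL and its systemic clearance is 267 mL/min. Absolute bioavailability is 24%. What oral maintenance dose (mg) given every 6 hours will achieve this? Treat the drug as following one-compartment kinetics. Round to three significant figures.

Convert clearance: 267 mL/min × 60 min/h ÷ 1000 mL/L = 16.02 L/h
At steady state, dose per interval replaces the amount cleared in that interval: F·D/τ = CL·Css.
D = CL × Css × τ / F = 16.02 × 10 × 6 / 0.24 = 4005 mg

4010 mg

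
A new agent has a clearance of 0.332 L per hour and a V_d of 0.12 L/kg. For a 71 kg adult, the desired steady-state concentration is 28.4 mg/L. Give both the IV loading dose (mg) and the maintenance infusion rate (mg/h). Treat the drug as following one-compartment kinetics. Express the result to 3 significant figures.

Vd = 0.12 L/kg × 71 kg = 8.520 L
Loading: fill Vd to C_target → 8.520 L × 28.4 mg/L = 242.0 mg
Infusion rate = 0.3320 L/h × 28.4 mg/L = 9.429 mg/h

(a) 242 mg; (b) 9.43 mg/h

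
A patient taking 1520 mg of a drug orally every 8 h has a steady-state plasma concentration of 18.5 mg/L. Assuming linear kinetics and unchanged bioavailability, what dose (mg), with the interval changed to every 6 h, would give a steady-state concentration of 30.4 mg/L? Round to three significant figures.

1870 mg

For first-order elimination, Css ∝ F·D/(CL·τ); F and CL are unchanged, so Css ∝ D/τ.
D₂ = D₁ × (Css,target / Css,current) × (τ₂/τ₁) = 1520 × (30.4/18.5) × (6/8) = 1873 mg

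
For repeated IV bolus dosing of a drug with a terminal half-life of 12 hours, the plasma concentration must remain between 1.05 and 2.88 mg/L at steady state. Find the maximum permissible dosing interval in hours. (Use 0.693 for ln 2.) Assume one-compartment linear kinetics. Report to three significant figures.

k = 0.693 / t½ = 0.693 / 12 = 0.05775 h⁻¹
Between IV bolus doses, concentration decays as C = C₀·e^(−kτ), so C_peak/C_trough = e^(kτ).
τ_max = ln(C_peak/C_trough) / k = ln(2.88/1.05) / 0.05775 = 1.009 / 0.05775 = 17.47 h

17.5 h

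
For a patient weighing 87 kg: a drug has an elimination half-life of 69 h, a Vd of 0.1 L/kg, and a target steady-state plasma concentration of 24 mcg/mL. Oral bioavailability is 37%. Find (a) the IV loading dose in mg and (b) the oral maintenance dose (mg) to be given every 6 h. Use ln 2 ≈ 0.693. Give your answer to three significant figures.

Total Vd = 0.1 × 87 = 8.700 L
LD = Vd × C = 8.700 × 24 = 208.8 mg
CL = 0.693 × Vd / t½ = 0.693 × 8.700 / 69 = 0.08738 L/h
D = CL × Css × τ / F = 0.08738 × 24 × 6 / 0.37 = 34.01 mg

(a) 209 mg; (b) 34.0 mg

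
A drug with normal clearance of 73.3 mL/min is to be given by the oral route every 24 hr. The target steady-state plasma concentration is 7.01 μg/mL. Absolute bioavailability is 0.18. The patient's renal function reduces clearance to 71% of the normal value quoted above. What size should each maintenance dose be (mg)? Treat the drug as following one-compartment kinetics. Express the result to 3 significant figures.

2920 mg

CL = 73.3 mL/min × 60/1000 = 4.398 L/h
Patient clearance = 0.71 × 4.398 = 3.123 L/h
At steady state, dose per interval replaces the amount cleared in that interval: F·D/τ = CL·Css.
D = CL × Css × τ / F = 3.123 × 7.01 × 24 / 0.18 = 2919 mg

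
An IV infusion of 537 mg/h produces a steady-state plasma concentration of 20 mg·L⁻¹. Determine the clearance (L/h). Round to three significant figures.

26.9 L/h

At steady state, infusion rate = CL × Css, so CL = rate / Css.
CL = 537 / 20 = 26.85 L/h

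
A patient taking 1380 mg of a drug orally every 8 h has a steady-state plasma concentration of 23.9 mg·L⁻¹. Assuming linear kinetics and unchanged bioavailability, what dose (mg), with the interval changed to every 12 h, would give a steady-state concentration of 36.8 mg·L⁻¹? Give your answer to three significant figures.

3190 mg

With linear kinetics, Css is proportional to dose rate (D/τ) at fixed clearance.
D₂ = D₁ × (Css,target / Css,current) × (τ₂/τ₁) = 1380 × (36.8/23.9) × (12/8) = 3187 mg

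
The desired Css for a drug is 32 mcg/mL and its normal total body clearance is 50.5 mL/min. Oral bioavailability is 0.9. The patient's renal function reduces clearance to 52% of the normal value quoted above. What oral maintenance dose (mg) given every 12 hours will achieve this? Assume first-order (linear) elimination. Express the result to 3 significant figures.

672 mg

CL = 50.5 mL/min × 60/1000 = 3.030 L/h
Patient clearance = 0.52 × 3.030 = 1.576 L/h
D = CL × Css × τ / F = 1.576 × 32 × 12 / 0.9 = 672.4 mg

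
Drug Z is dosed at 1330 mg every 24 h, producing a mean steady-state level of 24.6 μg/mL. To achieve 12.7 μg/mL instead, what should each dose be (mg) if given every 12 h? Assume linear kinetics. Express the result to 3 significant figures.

343 mg

For first-order elimination, Css ∝ F·D/(CL·τ); F and CL are unchanged, so Css ∝ D/τ.
D₂ = D₁ × (Css,target / Css,current) × (τ₂/τ₁) = 1330 × (12.7/24.6) × (12/24) = 343.3 mg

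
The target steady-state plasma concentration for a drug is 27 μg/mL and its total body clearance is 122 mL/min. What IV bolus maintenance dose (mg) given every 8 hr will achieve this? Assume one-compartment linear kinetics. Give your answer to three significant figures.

1580 mg

CL = 122 mL/min = 122 × 0.06 = 7.320 L/h
D = CL × Css × τ = 7.320 × 27 × 8 = 1581 mg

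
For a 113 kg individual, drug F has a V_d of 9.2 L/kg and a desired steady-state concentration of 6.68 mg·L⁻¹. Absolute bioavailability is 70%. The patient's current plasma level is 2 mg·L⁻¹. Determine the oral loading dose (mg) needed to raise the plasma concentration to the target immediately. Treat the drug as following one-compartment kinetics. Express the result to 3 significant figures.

Vd(total) = 113 kg × 9.2 L/kg = 1040 L
Concentration deficit ΔC = 6.68 − 2 = 4.680 mg/L
LD = Vd × ΔC / F = 1040 × 4.680 / 0.7 = 6953 mg

6950 mg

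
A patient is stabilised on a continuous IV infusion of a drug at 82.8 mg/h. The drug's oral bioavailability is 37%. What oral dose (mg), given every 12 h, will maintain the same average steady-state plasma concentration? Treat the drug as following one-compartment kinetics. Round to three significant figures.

To maintain the same Css, the systemic dosing rate must be unchanged: F·D/τ = infusion rate.
D = rate × τ / F = 82.8 × 12 / 0.37 = 2685 mg

2690 mg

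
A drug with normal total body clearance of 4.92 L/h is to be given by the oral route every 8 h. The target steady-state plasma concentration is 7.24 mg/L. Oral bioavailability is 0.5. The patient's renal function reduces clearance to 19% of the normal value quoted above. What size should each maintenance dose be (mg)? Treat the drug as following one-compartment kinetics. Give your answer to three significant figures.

Patient clearance = 0.19 × 4.920 = 0.9348 L/h
D = CL × Css × τ / F = 0.9348 × 7.24 × 8 / 0.5 = 108.3 mg

108 mg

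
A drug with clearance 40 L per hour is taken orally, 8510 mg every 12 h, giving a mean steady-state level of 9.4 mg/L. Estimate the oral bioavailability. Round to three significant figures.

0.530

F·D/τ = CL·Css at steady state → F = CL·Css·τ / D.
F = 40 × 9.4 × 12 / 8510 = 0.530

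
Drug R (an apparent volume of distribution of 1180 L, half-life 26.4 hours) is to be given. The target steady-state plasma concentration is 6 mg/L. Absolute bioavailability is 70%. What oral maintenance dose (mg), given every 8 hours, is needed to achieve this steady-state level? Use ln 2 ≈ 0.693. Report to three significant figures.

2120 mg

CL = 0.693 × Vd / t½ = 0.693 × 1180 / 26.4 = 30.98 L/h
D = CL × Css × τ / F = 30.98 × 6 × 8 / 0.7 = 2124 mg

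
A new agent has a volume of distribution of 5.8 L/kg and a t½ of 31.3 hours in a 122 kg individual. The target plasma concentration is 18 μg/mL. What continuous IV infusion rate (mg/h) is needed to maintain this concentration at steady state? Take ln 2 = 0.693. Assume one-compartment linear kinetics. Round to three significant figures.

Vd(total) = 122 kg × 5.8 L/kg = 707.6 L
CL = 0.693 × Vd / t½ = 0.693 × 707.6 / 31.3 = 15.67 L/h
Infusion rate = CL × Css = 15.67 × 18 = 282.1 mg/h

282 mg/h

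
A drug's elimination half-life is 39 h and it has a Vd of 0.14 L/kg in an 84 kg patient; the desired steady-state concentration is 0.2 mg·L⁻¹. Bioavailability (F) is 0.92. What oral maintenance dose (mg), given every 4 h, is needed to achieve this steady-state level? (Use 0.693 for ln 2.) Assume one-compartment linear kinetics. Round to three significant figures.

Vd = 0.14 L/kg × 84 kg = 11.76 L
k = 0.693/39 = 0.01777 h⁻¹, so CL = k·Vd = 0.01777 × 11.76 = 0.2090 L/h
D = CL × Css × τ / F = 0.2090 × 0.2 × 4 / 0.92 = 0.1817 mg

0.182 mg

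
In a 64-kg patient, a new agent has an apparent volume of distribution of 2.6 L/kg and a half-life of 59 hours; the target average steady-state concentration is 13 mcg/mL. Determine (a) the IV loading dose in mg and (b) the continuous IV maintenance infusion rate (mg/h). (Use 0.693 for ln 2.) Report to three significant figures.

Vd(total) = 64 kg × 2.6 L/kg = 166.4 L
LD = Vd × C = 166.4 × 13 = 2163 mg
CL = 0.693 × Vd / t½ = 0.693 × 166.4 / 59 = 1.954 L/h
Infusion rate = CL × Css = 1.954 × 13 = 25.40 mg/h

(a) 2160 mg; (b) 25.4 mg/h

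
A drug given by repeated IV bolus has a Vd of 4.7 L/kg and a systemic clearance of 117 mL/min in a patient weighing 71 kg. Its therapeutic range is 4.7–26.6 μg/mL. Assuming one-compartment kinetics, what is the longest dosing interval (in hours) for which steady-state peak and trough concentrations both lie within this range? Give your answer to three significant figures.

82.4 h

Vd(total) = 71 kg × 4.7 L/kg = 333.7 L
CL = 117 mL/min = 117 × 0.06 = 7.020 L/h
k = CL / Vd = 7.020 / 333.7 = 0.02104 h⁻¹
Between IV bolus doses, concentration decays as C = C₀·e^(−kτ), so C_peak/C_trough = e^(kτ).
τ_max = ln(C_peak/C_trough) / k = ln(26.6/4.7) / 0.02104 = 1.733 / 0.02104 = 82.37 h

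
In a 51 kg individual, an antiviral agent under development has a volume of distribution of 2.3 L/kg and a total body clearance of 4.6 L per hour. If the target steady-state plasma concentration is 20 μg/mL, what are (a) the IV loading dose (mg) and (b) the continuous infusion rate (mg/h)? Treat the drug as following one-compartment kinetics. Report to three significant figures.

(a) 2350 mg; (b) 92.0 mg/h

Vd(total) = 51 kg × 2.3 L/kg = 117.3 L
Loading: fill Vd to C_target → 117.3 L × 20 mg/L = 2346 mg
Infusion rate = 4.600 L/h × 20 mg/L = 92.00 mg/h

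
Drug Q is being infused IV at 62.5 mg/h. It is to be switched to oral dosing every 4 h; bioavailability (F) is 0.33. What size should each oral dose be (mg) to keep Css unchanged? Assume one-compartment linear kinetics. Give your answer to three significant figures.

To maintain the same Css, the systemic dosing rate must be unchanged: F·D/τ = infusion rate.
D = rate × τ / F = 62.5 × 4 / 0.33 = 757.6 mg

758 mg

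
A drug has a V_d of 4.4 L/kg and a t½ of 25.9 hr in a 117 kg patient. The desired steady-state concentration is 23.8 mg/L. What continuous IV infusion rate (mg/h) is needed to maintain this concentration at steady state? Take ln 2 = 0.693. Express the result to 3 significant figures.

328 mg/h

Total Vd = 4.4 × 117 = 514.8 L
CL = 0.693 × Vd / t½ = 0.693 × 514.8 / 25.9 = 13.77 L/h
Infusion rate = CL × Css = 13.77 × 23.8 = 327.7 mg/h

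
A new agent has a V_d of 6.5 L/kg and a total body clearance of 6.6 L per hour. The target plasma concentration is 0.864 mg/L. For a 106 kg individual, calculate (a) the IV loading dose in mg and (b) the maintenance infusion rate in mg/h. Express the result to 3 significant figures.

(a) 595 mg; (b) 5.70 mg/h

Vd = 6.5 L/kg × 106 kg = 689.0 L
Loading: fill Vd to C_target → 689.0 L × 0.864 mg/L = 595.3 mg
Maintenance infusion rate = CL × Css = 6.600 × 0.864 = 5.702 mg/h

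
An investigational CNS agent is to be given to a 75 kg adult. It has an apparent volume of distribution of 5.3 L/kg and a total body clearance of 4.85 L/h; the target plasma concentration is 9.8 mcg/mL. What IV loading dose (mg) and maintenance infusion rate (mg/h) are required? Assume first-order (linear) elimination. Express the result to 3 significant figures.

Total Vd = 5.3 × 75 = 397.5 L
Loading: fill Vd to C_target → 397.5 L × 9.8 mg/L = 3896 mg
Maintenance infusion rate = CL × Css = 4.850 × 9.8 = 47.53 mg/h

(a) 3900 mg; (b) 47.5 mg/h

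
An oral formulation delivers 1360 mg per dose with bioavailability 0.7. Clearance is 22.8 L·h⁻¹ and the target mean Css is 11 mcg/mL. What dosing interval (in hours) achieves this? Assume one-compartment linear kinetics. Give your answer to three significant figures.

F·D/τ = CL·Css → τ = F·D / (CL·Css).
τ = 0.7 × 1360 / (22.8 × 11) = 3.796 h

3.80 h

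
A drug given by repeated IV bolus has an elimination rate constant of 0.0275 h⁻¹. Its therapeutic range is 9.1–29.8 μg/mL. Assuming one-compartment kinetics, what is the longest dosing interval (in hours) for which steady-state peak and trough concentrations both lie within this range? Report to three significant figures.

Between IV bolus doses, concentration decays as C = C₀·e^(−kτ), so C_peak/C_trough = e^(kτ).
τ_max = ln(C_peak/C_trough) / k = ln(29.8/9.1) / 0.02750 = 1.186 / 0.02750 = 43.13 h

43.1 h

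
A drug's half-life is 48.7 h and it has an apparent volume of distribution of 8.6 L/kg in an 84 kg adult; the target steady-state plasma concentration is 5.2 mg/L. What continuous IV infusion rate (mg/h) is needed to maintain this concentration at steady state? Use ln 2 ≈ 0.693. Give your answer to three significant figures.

Vd(total) = 84 kg × 8.6 L/kg = 722.4 L
CL = 0.693 × Vd / t½ = 0.693 × 722.4 / 48.7 = 10.28 L/h
Infusion rate = CL × Css = 10.28 × 5.2 = 53.46 mg/h

53.5 mg/h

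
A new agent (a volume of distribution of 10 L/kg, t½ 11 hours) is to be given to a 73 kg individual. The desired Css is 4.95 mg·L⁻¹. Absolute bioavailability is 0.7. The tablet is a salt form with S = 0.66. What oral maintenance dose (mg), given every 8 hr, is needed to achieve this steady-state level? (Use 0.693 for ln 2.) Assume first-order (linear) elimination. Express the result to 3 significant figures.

Vd(total) = 73 kg × 10 L/kg = 730.0 L
CL = ln 2 · Vd / t½ = 0.693 × 730.0 / 11 = 45.99 L/h
D = CL × Css × τ / F / S = 45.99 × 4.95 × 8 / 0.7 / 0.66 = 3942 mg

3940 mg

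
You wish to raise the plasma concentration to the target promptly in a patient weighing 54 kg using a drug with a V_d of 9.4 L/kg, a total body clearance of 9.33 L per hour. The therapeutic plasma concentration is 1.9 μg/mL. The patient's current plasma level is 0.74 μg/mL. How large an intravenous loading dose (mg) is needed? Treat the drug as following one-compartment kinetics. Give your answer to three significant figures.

589 mg

Vd(total) = 54 kg × 9.4 L/kg = 507.6 L
Concentration deficit ΔC = 1.9 − 0.74 = 1.160 mg/L
LD = Vd × ΔC = 507.6 × 1.160 = 588.8 mg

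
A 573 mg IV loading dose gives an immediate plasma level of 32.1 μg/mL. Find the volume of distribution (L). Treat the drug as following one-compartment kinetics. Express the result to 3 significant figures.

Immediately after an IV bolus, C₀ = Dose / Vd, so Vd = Dose / C₀.
Vd = 573 / 32.1 = 17.85 L

17.9 L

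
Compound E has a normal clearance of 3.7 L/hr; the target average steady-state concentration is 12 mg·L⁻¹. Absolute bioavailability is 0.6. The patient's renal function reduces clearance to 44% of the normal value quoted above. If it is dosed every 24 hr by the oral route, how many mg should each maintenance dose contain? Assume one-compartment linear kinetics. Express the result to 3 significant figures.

781 mg

Patient clearance = 0.44 × 3.700 = 1.628 L/h
D = CL × Css × τ / F = 1.628 × 12 × 24 / 0.6 = 781.4 mg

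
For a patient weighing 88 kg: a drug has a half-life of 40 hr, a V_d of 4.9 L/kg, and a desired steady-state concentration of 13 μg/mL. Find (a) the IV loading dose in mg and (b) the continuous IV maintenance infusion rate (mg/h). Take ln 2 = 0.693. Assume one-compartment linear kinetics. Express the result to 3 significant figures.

(a) 5610 mg; (b) 97.1 mg/h

Total Vd = 4.9 × 88 = 431.2 L
LD = Vd × C = 431.2 × 13 = 5606 mg
CL = 0.693 × Vd / t½ = 0.693 × 431.2 / 40 = 7.471 L/h
Infusion rate = CL × Css = 7.471 × 13 = 97.12 mg/h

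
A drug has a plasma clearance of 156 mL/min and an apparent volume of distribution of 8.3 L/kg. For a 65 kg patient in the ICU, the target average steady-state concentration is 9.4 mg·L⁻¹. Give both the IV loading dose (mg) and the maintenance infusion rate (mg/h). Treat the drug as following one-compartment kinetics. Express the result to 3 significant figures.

Total Vd = 8.3 × 65 = 539.5 L
LD = Vd · C_target = 539.5 × 9.4 = 5071 mg
CL = 156 mL/min × 60/1000 = 9.360 L/h
Infusion rate = 9.360 L/h × 9.4 mg/L = 87.98 mg/h

(a) 5070 mg; (b) 88.0 mg/h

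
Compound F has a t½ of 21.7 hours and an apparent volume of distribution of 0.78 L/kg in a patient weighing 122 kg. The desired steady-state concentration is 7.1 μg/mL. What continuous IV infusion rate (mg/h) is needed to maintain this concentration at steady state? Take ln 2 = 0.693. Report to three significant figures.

Vd = 0.78 L/kg × 122 kg = 95.16 L
CL = 0.693 × Vd / t½ = 0.693 × 95.16 / 21.7 = 3.039 L/h
Infusion rate = CL × Css = 3.039 × 7.1 = 21.58 mg/h

21.6 mg/h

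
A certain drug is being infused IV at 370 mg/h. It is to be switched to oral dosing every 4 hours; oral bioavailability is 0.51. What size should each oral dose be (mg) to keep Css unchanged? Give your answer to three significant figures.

2900 mg

To maintain the same Css, the systemic dosing rate must be unchanged: F·D/τ = infusion rate.
D = rate × τ / F = 370 × 4 / 0.51 = 2902 mg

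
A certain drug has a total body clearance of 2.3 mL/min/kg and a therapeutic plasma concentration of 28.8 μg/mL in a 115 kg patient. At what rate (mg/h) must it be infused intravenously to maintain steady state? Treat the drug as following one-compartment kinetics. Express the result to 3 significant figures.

457 mg/h

CL = 2.3 mL/min/kg × 115 kg = 264.5 mL/min = 264.5 × 60/1000 = 15.87 L/h
Infusion rate = CL · Css = 15.87 L/h × 28.8 mg/L = 457.1 mg/h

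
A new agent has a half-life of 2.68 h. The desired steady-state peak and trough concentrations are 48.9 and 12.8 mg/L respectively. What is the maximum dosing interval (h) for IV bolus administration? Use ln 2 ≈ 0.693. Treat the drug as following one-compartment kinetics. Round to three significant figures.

5.18 h

k = 0.693 / t½ = 0.693 / 2.68 = 0.2586 h⁻¹
Between IV bolus doses, concentration decays as C = C₀·e^(−kτ), so C_peak/C_trough = e^(kτ).
τ_max = ln(C_peak/C_trough) / k = ln(48.9/12.8) / 0.2586 = 1.340 / 0.2586 = 5.182 h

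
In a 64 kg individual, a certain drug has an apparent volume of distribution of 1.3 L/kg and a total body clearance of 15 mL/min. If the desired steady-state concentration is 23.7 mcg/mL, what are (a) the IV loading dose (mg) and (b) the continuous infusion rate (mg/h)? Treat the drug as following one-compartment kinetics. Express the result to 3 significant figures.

Vd(total) = 64 kg × 1.3 L/kg = 83.20 L
Loading: fill Vd to C_target → 83.20 L × 23.7 mg/L = 1972 mg
CL = 15 mL/min × 60/1000 = 0.9000 L/h
Infusion rate = 0.9000 L/h × 23.7 mg/L = 21.33 mg/h

(a) 1970 mg; (b) 21.3 mg/h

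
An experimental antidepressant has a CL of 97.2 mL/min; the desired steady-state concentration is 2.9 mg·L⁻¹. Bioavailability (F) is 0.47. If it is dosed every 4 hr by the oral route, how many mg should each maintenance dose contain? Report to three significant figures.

CL = 97.2 mL/min = 97.2 × 0.06 = 5.832 L/h
D = CL × Css × τ / F = 5.832 × 2.9 × 4 / 0.47 = 143.9 mg

144 mg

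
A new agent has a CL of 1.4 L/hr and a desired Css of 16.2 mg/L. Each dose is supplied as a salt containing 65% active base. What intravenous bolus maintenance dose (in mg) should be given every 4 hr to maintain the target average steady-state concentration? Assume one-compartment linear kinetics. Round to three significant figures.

140 mg

D = CL × Css × τ / S = 1.400 × 16.2 × 4 / 0.65 = 139.6 mg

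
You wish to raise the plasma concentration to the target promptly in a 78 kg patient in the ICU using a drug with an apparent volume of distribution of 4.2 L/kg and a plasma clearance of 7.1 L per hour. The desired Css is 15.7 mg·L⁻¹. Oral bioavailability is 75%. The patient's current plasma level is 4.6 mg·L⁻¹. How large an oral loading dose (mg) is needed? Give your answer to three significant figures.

Vd(total) = 78 kg × 4.2 L/kg = 327.6 L
Concentration deficit ΔC = 15.7 − 4.6 = 11.10 mg/L
LD = Vd × ΔC / F = 327.6 × 11.10 / 0.75 = 4848 mg

4850 mg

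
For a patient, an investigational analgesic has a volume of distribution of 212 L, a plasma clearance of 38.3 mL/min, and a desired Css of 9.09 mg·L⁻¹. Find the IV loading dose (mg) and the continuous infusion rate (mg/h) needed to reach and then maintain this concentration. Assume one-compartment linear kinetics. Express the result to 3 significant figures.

Loading dose = Vd × C = 212.0 × 9.09 = 1927 mg
CL = 38.3 mL/min × 60/1000 = 2.298 L/h
Maintenance infusion rate = CL × Css = 2.298 × 9.09 = 20.89 mg/h

(a) 1930 mg; (b) 20.9 mg/h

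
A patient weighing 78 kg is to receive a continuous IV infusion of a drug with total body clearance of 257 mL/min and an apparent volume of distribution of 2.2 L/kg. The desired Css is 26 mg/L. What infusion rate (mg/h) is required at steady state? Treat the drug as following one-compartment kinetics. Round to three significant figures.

401 mg/h

Convert clearance: 257 mL/min × 60 min/h ÷ 1000 mL/L = 15.42 L/h
Maintenance depends on clearance, not Vd — rate in must match rate out.
R₀ = 15.42 × 26 = 400.9 mg/h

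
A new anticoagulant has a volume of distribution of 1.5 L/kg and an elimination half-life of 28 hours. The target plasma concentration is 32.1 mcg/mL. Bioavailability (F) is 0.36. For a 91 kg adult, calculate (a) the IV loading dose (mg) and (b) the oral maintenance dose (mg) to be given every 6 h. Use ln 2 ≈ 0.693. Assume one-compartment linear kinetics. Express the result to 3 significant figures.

Vd = 1.5 L/kg × 91 kg = 136.5 L
LD = Vd × C = 136.5 × 32.1 = 4382 mg
CL = 0.693 × Vd / t½ = 0.693 × 136.5 / 28 = 3.378 L/h
D = CL × Css × τ / F = 3.378 × 32.1 × 6 / 0.36 = 1807 mg

(a) 4380 mg; (b) 1810 mg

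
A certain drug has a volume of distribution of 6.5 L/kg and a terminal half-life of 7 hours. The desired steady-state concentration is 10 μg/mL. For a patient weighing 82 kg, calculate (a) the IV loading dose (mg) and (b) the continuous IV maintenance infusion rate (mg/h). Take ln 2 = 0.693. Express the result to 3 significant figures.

Vd(total) = 82 kg × 6.5 L/kg = 533.0 L
LD = Vd × C = 533.0 × 10 = 5330 mg
CL = 0.693 × Vd / t½ = 0.693 × 533.0 / 7 = 52.77 L/h
Infusion rate = CL × Css = 52.77 × 10 = 527.7 mg/h

(a) 5330 mg; (b) 528 mg/h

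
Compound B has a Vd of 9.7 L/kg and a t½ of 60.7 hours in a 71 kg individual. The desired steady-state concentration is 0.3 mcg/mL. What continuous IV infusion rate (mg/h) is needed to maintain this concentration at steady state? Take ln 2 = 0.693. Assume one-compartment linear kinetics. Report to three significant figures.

Vd = 9.7 L/kg × 71 kg = 688.7 L
CL = 0.693 × Vd / t½ = 0.693 × 688.7 / 60.7 = 7.863 L/h
Infusion rate = CL × Css = 7.863 × 0.3 = 2.359 mg/h

2.36 mg/h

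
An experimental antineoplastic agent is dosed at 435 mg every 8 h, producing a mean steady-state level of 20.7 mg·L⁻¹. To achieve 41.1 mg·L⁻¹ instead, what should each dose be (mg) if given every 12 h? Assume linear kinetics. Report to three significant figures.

1300 mg

With linear kinetics, Css is proportional to dose rate (D/τ) at fixed clearance.
D₂ = D₁ × (Css,target / Css,current) × (τ₂/τ₁) = 435 × (41.1/20.7) × (12/8) = 1296 mg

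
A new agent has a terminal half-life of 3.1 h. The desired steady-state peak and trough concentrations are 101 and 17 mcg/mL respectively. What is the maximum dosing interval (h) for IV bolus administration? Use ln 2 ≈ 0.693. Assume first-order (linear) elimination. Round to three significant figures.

7.97 h

k = 0.693 / t½ = 0.693 / 3.1 = 0.2235 h⁻¹
Between IV bolus doses, concentration decays as C = C₀·e^(−kτ), so C_peak/C_trough = e^(kτ).
τ_max = ln(C_peak/C_trough) / k = ln(101/17) / 0.2235 = 1.782 / 0.2235 = 7.973 h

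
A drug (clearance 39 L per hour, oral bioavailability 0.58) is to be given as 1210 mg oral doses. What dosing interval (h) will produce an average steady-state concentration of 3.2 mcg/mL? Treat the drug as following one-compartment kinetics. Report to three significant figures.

F·D/τ = CL·Css → τ = F·D / (CL·Css).
τ = 0.58 × 1210 / (39 × 3.2) = 5.623 h

5.62 h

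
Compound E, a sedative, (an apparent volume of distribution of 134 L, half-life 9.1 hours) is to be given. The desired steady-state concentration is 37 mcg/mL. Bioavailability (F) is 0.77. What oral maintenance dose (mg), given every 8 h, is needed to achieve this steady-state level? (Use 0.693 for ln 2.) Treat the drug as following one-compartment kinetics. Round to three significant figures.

k = 0.693/9.1 = 0.07615 h⁻¹, so CL = k·Vd = 0.07615 × 134.0 = 10.20 L/h
D = CL × Css × τ / F = 10.20 × 37 × 8 / 0.77 = 3921 mg

3920 mg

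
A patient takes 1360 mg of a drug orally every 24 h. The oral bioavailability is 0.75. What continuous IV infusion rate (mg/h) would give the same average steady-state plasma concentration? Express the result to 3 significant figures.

Equivalent systemic input: infusion rate = F·D/τ.
Rate = 0.75 × 1360 / 24 = 42.50 mg/h

42.5 mg/h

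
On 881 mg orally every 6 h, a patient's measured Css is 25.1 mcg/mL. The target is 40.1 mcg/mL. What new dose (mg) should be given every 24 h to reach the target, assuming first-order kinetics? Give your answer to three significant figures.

For first-order elimination, Css ∝ F·D/(CL·τ); F and CL are unchanged, so Css ∝ D/τ.
D₂ = D₁ × (Css,target / Css,current) × (τ₂/τ₁) = 881 × (40.1/25.1) × (24/6) = 5630 mg

5630 mg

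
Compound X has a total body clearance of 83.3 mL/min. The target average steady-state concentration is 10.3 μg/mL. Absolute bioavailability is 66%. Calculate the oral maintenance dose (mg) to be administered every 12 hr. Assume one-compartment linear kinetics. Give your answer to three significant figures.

Convert clearance: 83.3 mL/min × 60 min/h ÷ 1000 mL/L = 4.998 L/h
At steady state, dose per interval replaces the amount cleared in that interval: F·D/τ = CL·Css.
D = CL × Css × τ / F = 4.998 × 10.3 × 12 / 0.66 = 936.0 mg

936 mg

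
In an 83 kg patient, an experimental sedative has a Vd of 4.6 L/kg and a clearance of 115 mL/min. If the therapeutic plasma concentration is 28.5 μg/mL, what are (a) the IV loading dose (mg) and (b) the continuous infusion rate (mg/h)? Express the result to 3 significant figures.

(a) 10900 mg; (b) 197 mg/h

Vd = 4.6 L/kg × 83 kg = 381.8 L
LD = Vd · C_target = 381.8 × 28.5 = 10880 mg
CL = 115 mL/min × 60/1000 = 6.900 L/h
Maintenance: replace elimination → rate = CL × Css = 6.900 × 28.5 = 196.7 mg/h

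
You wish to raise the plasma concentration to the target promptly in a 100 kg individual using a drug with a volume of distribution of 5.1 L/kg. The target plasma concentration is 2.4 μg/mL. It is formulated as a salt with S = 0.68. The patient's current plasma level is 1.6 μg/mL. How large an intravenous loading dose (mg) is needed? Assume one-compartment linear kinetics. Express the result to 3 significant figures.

600 mg

Vd(total) = 100 kg × 5.1 L/kg = 510.0 L
Concentration deficit ΔC = 2.4 − 1.6 = 0.8000 mg/L
LD = Vd × ΔC / S = 510.0 × 0.8000 / 0.68 = 600.0 mg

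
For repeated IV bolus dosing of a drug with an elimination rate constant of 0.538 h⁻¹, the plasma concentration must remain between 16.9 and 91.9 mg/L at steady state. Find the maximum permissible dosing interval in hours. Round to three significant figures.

Between IV bolus doses, concentration decays as C = C₀·e^(−kτ), so C_peak/C_trough = e^(kτ).
τ_max = ln(C_peak/C_trough) / k = ln(91.9/16.9) / 0.5380 = 1.693 / 0.5380 = 3.147 h

3.15 h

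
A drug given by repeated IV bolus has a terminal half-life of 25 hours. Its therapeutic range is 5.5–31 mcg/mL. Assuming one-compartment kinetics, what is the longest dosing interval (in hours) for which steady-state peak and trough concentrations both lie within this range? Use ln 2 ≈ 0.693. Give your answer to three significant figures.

62.4 h

k = 0.693 / t½ = 0.693 / 25 = 0.02772 h⁻¹
Between IV bolus doses, concentration decays as C = C₀·e^(−kτ), so C_peak/C_trough = e^(kτ).
τ_max = ln(C_peak/C_trough) / k = ln(31/5.5) / 0.02772 = 1.729 / 0.02772 = 62.37 h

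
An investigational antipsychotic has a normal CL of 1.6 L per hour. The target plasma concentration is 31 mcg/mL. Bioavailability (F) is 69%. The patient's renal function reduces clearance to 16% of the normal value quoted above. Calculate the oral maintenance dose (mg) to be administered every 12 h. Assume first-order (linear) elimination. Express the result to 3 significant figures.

138 mg

Patient clearance = 0.16 × 1.600 = 0.2560 L/h
At steady state, dose per interval replaces the amount cleared in that interval: F·D/τ = CL·Css.
D = CL × Css × τ / F = 0.2560 × 31 × 12 / 0.69 = 138.0 mg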